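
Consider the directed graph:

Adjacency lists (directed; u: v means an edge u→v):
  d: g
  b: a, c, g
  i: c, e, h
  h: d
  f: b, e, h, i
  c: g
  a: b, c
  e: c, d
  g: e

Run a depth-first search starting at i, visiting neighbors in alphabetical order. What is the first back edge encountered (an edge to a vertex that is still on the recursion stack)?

DFS from i (visiting neighbors in alphabetical order); mark gray on enter, black on exit:
i gray
  c gray
    g gray
      e gray
        e→c: c is gray → back edge
First back edge: e → c.

e->c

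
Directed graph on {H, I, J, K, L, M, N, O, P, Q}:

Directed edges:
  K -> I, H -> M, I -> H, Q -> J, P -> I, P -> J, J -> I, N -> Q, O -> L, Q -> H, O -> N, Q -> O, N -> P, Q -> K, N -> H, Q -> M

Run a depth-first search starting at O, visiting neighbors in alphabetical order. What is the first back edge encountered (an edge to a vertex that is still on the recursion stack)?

Q->O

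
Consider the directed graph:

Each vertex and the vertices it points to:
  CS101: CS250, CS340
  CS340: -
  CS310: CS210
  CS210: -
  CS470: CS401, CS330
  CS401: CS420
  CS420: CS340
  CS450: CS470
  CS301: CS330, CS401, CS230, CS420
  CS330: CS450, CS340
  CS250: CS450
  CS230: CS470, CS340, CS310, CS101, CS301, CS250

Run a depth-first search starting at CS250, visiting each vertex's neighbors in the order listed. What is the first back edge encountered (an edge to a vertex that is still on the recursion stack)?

DFS from CS250 (visiting each vertex's neighbors in the order listed); mark gray on enter, black on exit:
CS250 gray
  CS450 gray
    CS470 gray
      CS401 gray
        CS420 gray
          CS340 gray
          CS340 black
        CS420 black
      CS401 black
      CS330 gray
        CS330→CS450: CS450 is gray → back edge
First back edge: CS330 → CS450.

CS330->CS450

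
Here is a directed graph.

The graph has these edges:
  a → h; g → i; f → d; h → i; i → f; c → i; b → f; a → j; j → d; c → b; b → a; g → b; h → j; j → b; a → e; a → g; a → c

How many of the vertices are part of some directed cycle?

6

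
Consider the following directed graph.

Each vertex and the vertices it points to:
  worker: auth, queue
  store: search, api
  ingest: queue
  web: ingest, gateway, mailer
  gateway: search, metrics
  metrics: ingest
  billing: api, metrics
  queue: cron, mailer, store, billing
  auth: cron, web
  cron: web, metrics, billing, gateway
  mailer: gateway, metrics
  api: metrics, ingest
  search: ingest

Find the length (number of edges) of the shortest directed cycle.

4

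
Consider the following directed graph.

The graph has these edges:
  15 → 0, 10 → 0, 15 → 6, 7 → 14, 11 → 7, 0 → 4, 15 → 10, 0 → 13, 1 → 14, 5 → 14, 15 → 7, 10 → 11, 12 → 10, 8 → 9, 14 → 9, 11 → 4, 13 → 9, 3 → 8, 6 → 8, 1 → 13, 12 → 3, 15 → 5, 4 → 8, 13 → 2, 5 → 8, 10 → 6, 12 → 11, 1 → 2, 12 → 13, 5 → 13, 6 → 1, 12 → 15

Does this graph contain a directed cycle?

DFS with white/gray/black marking, starting from 11:
11 gray
  7 gray
    14 gray
      9 gray
      9 black
    14 black
  7 black
  4 gray
    8 gray
      8→9: 9 black — skip
    8 black
  4 black
11 black
0 gray
  0→4: 4 black — skip
  13 gray
    2 gray
    2 black
    13→9: 9 black — skip
  13 black
0 black
1 gray
  1→2: 2 black — skip
  1→13: 13 black — skip
  1→14: 14 black — skip
1 black
3 gray
  3→8: 8 black — skip
3 black
5 gray
  5→8: 8 black — skip
  5→13: 13 black — skip
  5→14: 14 black — skip
5 black
6 gray
  6→1: 1 black — skip
  6→8: 8 black — skip
6 black
10 gray
  10→6: 6 black — skip
  10→0: 0 black — skip
  10→11: 11 black — skip
10 black
12 gray
  12→13: 13 black — skip
  15 gray
    15→7: 7 black — skip
    15→0: 0 black — skip
    15→5: 5 black — skip
    15→10: 10 black — skip
    15→6: 6 black — skip
  15 black
  12→3: 3 black — skip
  12→11: 11 black — skip
  12→10: 10 black — skip
12 black
Every edge goes to a white or black vertex — no back edge, so the graph is acyclic.

No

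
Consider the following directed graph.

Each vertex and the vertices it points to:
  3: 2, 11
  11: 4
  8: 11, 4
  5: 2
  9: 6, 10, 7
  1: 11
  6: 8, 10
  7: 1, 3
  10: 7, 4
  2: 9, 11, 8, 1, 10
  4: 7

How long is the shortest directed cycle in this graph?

For each vertex v, BFS finds the shortest path from v back to v.
The shortest such closed walk is 2 → 10 → 7 → 3 → 2, length 4.

4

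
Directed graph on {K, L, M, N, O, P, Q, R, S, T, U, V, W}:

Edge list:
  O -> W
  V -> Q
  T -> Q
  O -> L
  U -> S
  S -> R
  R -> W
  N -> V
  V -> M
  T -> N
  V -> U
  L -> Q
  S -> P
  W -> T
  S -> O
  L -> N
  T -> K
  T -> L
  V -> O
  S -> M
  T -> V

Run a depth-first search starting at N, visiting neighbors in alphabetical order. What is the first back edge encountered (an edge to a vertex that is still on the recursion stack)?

L->N

DFS from N (visiting neighbors in alphabetical order); mark gray on enter, black on exit:
N gray
  V gray
    M gray
    M black
    O gray
      L gray
        L→N: N is gray → back edge
First back edge: L → N.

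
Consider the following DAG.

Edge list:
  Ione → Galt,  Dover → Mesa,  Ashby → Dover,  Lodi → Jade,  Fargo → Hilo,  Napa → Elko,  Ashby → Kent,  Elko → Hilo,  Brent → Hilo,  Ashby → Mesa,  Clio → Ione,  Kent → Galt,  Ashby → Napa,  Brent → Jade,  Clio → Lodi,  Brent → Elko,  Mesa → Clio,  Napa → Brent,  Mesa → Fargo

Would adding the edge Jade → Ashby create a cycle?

Yes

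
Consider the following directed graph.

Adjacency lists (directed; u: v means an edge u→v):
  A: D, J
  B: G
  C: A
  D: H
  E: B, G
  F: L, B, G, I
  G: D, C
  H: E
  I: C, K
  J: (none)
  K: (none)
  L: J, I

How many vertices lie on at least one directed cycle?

7

A vertex is on a directed cycle iff it belongs to a strongly connected component of size ≥ 2 (or has a self-loop).
The vertices on cycles are {A, B, C, D, E, G, H} — 7 in total.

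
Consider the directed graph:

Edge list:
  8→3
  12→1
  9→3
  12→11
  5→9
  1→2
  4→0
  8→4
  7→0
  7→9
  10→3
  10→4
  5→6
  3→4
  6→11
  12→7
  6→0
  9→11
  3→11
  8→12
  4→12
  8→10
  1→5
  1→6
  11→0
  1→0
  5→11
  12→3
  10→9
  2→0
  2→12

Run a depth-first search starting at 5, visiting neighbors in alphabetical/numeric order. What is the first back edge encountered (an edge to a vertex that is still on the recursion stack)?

DFS from 5 (visiting neighbors in alphabetical/numeric order); mark gray on enter, black on exit:
5 gray
  6 gray
    0 gray
    0 black
    11 gray
      11→0: 0 black — skip
    11 black
  6 black
  9 gray
    3 gray
      4 gray
        4→0: 0 black — skip
        12 gray
          1 gray
            1→0: 0 black — skip
            2 gray
              2→0: 0 black — skip
              2→12: 12 is gray → back edge
First back edge: 2 → 12.

2->12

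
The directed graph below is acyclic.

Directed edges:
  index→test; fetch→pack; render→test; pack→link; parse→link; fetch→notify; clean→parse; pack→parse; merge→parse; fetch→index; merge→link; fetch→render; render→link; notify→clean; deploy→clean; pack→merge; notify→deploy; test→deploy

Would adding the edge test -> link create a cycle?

No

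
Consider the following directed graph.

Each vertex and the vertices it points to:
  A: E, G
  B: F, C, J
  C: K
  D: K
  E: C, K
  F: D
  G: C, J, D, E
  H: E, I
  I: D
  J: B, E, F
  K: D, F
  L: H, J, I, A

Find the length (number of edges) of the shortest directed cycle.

For each vertex v, BFS finds the shortest path from v back to v.
The shortest such closed walk is J → B → J, length 2.

2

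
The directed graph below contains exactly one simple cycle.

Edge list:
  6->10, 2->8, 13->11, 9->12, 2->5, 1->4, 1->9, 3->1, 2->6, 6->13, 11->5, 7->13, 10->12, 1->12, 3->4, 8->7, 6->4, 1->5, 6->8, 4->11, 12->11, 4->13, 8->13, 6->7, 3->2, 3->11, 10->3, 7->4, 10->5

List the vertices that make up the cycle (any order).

2, 3, 6, 10

DFS with gray/black marking from 3:
3 gray
  4 gray
    13 gray
      11 gray
        5 gray
        5 black
      11 black
    13 black
    4→11: 11 black — skip
  4 black
  3→11: 11 black — skip
  1 gray
    1→4: 4 black — skip
    9 gray
      12 gray
        12→11: 11 black — skip
      12 black
    9 black
    1→12: 12 black — skip
    1→5: 5 black — skip
  1 black
  2 gray
    8 gray
      7 gray
        7→13: 13 black — skip
        7→4: 4 black — skip
      7 black
      8→13: 13 black — skip
    8 black
    2→5: 5 black — skip
    6 gray
      6→8: 8 black — skip
      6→4: 4 black — skip
      6→13: 13 black — skip
      10 gray
        10→12: 12 black — skip
        10→5: 5 black — skip
        10→3: 3 is gray → back edge
Back edge closes the cycle 3 → 2 → 6 → 10 → 3; its vertices are {2, 3, 6, 10}.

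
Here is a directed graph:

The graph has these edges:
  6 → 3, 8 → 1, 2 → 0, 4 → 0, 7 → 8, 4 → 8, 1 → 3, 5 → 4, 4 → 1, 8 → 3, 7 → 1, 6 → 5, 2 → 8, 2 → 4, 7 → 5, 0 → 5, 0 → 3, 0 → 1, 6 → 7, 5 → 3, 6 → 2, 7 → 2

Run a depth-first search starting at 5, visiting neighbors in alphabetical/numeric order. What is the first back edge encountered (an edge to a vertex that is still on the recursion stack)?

0→5

DFS from 5 (visiting neighbors in alphabetical/numeric order); mark gray on enter, black on exit:
5 gray
  3 gray
  3 black
  4 gray
    0 gray
      1 gray
        1→3: 3 black — skip
      1 black
      0→3: 3 black — skip
      0→5: 5 is gray → back edge
First back edge: 0 → 5.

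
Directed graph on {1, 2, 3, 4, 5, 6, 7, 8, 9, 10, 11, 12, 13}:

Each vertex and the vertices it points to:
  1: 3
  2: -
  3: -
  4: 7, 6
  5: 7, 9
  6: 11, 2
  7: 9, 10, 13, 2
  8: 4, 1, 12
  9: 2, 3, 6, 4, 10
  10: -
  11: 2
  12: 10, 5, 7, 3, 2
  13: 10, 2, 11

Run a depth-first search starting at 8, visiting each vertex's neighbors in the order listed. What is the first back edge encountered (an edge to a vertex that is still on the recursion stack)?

9→4

DFS from 8 (visiting each vertex's neighbors in the order listed); mark gray on enter, black on exit:
8 gray
  4 gray
    7 gray
      9 gray
        2 gray
        2 black
        3 gray
        3 black
        6 gray
          11 gray
            11→2: 2 black — skip
          11 black
          6→2: 2 black — skip
        6 black
        9→4: 4 is gray → back edge
First back edge: 9 → 4.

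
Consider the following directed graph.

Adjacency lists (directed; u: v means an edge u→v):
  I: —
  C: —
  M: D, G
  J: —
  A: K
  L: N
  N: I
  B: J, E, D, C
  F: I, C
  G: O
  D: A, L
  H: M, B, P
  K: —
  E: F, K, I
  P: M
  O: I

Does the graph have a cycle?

No

DFS with white/gray/black marking, starting from J:
J gray
J black
I gray
I black
C gray
C black
M gray
  D gray
    A gray
      K gray
      K black
    A black
    L gray
      N gray
        N→I: I black — skip
      N black
    L black
  D black
  G gray
    O gray
      O→I: I black — skip
    O black
  G black
M black
B gray
  B→J: J black — skip
  E gray
    F gray
      F→I: I black — skip
      F→C: C black — skip
    F black
    E→K: K black — skip
    E→I: I black — skip
  E black
  B→D: D black — skip
  B→C: C black — skip
B black
H gray
  H→M: M black — skip
  H→B: B black — skip
  P gray
    P→M: M black — skip
  P black
H black
Every edge goes to a white or black vertex — no back edge, so the graph is acyclic.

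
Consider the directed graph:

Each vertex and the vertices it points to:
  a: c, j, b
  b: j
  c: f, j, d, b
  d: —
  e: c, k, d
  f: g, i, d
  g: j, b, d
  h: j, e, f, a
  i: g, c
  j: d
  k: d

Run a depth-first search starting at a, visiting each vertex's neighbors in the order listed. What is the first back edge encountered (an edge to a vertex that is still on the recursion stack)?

DFS from a (visiting each vertex's neighbors in the order listed); mark gray on enter, black on exit:
a gray
  c gray
    f gray
      g gray
        j gray
          d gray
          d black
        j black
        b gray
          b→j: j black — skip
        b black
        g→d: d black — skip
      g black
      i gray
        i→g: g black — skip
        i→c: c is gray → back edge
First back edge: i → c.

i→c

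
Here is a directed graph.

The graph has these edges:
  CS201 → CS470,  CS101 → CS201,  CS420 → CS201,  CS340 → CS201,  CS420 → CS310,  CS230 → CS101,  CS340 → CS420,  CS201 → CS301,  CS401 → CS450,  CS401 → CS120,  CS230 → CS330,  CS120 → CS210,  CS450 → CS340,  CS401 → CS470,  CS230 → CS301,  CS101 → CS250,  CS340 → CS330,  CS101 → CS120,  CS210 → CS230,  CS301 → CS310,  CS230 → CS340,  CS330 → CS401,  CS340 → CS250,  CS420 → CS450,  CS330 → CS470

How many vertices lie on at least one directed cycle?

9

A vertex is on a directed cycle iff it belongs to a strongly connected component of size ≥ 2 (or has a self-loop).
The vertices on cycles are {CS101, CS120, CS210, CS230, CS330, CS340, CS401, CS420, CS450} — 9 in total.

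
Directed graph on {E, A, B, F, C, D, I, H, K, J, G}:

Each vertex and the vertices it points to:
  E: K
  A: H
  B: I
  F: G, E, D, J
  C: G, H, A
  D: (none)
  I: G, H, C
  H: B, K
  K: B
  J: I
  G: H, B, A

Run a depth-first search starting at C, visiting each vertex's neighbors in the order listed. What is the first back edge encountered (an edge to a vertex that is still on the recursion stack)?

DFS from C (visiting each vertex's neighbors in the order listed); mark gray on enter, black on exit:
C gray
  G gray
    H gray
      B gray
        I gray
          I→G: G is gray → back edge
First back edge: I → G.

I->G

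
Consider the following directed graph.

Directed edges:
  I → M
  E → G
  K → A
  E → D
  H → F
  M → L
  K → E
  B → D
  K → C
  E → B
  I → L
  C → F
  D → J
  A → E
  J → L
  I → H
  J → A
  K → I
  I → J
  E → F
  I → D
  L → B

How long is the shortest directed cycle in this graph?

4

For each vertex v, BFS finds the shortest path from v back to v.
The shortest such closed walk is E → D → J → A → E, length 4.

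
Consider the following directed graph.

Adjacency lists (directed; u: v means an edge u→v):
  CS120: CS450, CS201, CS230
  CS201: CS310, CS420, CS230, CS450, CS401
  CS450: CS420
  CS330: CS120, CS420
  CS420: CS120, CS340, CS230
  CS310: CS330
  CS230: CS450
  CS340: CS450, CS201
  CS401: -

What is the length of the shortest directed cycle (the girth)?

3

For each vertex v, BFS finds the shortest path from v back to v.
The shortest such closed walk is CS201 → CS420 → CS120 → CS201, length 3.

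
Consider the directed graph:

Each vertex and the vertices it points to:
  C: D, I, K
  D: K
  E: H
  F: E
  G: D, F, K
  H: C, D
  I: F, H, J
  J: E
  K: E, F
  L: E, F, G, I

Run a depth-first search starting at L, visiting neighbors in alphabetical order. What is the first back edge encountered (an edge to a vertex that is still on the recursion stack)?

DFS from L (visiting neighbors in alphabetical order); mark gray on enter, black on exit:
L gray
  E gray
    H gray
      C gray
        D gray
          K gray
            K→E: E is gray → back edge
First back edge: K → E.

K->E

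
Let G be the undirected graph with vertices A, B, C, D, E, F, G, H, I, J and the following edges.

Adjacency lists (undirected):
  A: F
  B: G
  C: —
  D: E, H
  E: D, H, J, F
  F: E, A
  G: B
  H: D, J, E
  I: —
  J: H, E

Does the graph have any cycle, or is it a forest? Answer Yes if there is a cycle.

DFS, tracking each vertex's parent; an edge to a visited non-parent vertex closes a cycle.
Start from H:
visit H (parent –)
  visit D (parent H)
    visit E (parent D)
      E–D: parent, skip
      E–H: H visited and ≠ parent → cycle
Cycle: H – D – E – H.

Yes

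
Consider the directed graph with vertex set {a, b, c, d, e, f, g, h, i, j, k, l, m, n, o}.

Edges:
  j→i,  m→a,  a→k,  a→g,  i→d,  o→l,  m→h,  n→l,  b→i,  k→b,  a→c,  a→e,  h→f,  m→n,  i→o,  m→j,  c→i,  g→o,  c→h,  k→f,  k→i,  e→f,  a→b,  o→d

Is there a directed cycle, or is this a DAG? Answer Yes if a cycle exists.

DFS with white/gray/black marking, starting from b:
b gray
  i gray
    d gray
    d black
    o gray
      l gray
      l black
      o→d: d black — skip
    o black
  i black
b black
a gray
  a→b: b black — skip
  k gray
    f gray
    f black
    k→i: i black — skip
    k→b: b black — skip
  k black
  e gray
    e→f: f black — skip
  e black
  c gray
    h gray
      h→f: f black — skip
    h black
    c→i: i black — skip
  c black
  g gray
    g→o: o black — skip
  g black
a black
j gray
  j→i: i black — skip
j black
m gray
  m→a: a black — skip
  m→h: h black — skip
  m→j: j black — skip
  n gray
    n→l: l black — skip
  n black
m black
Every edge goes to a white or black vertex — no back edge, so the graph is acyclic.

No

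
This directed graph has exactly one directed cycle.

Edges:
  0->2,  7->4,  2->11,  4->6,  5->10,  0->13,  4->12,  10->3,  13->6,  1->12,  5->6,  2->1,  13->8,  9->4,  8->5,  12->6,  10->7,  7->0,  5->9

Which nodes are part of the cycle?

DFS with gray/black marking from 0:
0 gray
  2 gray
    11 gray
    11 black
    1 gray
      12 gray
        6 gray
        6 black
      12 black
    1 black
  2 black
  13 gray
    8 gray
      5 gray
        9 gray
          4 gray
            4→12: 12 black — skip
            4→6: 6 black — skip
          4 black
        9 black
        5→6: 6 black — skip
        10 gray
          3 gray
          3 black
          7 gray
            7→0: 0 is gray → back edge
Back edge closes the cycle 0 → 13 → 8 → 5 → 10 → 7 → 0; its vertices are {0, 5, 7, 8, 10, 13}.

0, 5, 7, 8, 10, 13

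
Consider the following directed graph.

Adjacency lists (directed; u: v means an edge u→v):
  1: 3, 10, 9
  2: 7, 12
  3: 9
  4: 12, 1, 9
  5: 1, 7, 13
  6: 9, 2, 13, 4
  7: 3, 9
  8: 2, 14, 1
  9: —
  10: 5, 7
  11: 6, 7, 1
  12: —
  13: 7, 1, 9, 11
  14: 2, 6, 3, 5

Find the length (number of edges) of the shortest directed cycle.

3

For each vertex v, BFS finds the shortest path from v back to v.
The shortest such closed walk is 6 → 13 → 11 → 6, length 3.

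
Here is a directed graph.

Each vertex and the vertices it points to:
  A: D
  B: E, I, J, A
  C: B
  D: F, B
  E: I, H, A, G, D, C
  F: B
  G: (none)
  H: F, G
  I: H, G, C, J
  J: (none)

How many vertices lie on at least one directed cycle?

A vertex is on a directed cycle iff it belongs to a strongly connected component of size ≥ 2 (or has a self-loop).
The vertices on cycles are {A, B, C, D, E, F, H, I} — 8 in total.

8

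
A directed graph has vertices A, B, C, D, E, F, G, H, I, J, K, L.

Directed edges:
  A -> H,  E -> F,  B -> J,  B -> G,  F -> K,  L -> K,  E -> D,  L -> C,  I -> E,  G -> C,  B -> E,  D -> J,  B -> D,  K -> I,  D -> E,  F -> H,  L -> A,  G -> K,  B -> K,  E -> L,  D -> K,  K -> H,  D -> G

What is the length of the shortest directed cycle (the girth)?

2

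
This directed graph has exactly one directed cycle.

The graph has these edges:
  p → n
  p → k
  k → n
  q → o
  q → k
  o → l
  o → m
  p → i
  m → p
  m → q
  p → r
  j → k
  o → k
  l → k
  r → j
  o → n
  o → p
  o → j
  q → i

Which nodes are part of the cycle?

m, o, q

DFS with gray/black marking from o:
o gray
  j gray
    k gray
      n gray
      n black
    k black
  j black
  p gray
    p→n: n black — skip
    i gray
    i black
    p→k: k black — skip
    r gray
      r→j: j black — skip
    r black
  p black
  o→k: k black — skip
  m gray
    q gray
      q→o: o is gray → back edge
Back edge closes the cycle o → m → q → o; its vertices are {m, o, q}.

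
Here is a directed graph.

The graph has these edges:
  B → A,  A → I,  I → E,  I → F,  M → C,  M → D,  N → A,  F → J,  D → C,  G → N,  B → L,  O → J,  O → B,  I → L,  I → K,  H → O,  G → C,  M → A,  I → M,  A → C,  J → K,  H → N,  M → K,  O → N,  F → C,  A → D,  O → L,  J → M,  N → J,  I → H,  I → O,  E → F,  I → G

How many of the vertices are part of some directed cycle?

A vertex is on a directed cycle iff it belongs to a strongly connected component of size ≥ 2 (or has a self-loop).
The vertices on cycles are {A, B, E, F, G, H, I, J, M, N, O} — 11 in total.

11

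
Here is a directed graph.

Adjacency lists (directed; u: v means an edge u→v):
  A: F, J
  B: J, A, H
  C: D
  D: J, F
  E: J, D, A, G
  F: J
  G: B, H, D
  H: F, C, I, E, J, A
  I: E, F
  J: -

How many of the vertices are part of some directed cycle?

A vertex is on a directed cycle iff it belongs to a strongly connected component of size ≥ 2 (or has a self-loop).
The vertices on cycles are {B, E, G, H, I} — 5 in total.

5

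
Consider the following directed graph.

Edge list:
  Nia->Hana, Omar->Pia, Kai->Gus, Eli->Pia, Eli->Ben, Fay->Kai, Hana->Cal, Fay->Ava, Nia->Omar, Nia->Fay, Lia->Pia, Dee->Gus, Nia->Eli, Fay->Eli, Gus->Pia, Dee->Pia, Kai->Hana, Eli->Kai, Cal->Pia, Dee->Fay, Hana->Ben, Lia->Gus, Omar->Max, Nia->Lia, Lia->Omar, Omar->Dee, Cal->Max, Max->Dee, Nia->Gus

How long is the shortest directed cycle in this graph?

6

For each vertex v, BFS finds the shortest path from v back to v.
The shortest such closed walk is Fay → Kai → Hana → Cal → Max → Dee → Fay, length 6.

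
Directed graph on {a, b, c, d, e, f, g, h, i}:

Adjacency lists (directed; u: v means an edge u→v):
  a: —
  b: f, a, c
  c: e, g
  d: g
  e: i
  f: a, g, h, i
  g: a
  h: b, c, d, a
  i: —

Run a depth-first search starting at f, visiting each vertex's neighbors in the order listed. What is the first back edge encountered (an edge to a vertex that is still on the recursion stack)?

b->f

DFS from f (visiting each vertex's neighbors in the order listed); mark gray on enter, black on exit:
f gray
  a gray
  a black
  g gray
    g→a: a black — skip
  g black
  h gray
    b gray
      b→f: f is gray → back edge
First back edge: b → f.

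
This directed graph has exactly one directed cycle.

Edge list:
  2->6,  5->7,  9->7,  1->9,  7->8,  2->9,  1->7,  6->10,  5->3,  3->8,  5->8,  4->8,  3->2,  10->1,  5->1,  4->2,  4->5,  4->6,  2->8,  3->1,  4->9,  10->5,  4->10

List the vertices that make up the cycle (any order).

DFS with gray/black marking from 6:
6 gray
  10 gray
    5 gray
      7 gray
        8 gray
        8 black
      7 black
      1 gray
        9 gray
          9→7: 7 black — skip
        9 black
        1→7: 7 black — skip
      1 black
      3 gray
        3→8: 8 black — skip
        2 gray
          2→9: 9 black — skip
          2→8: 8 black — skip
          2→6: 6 is gray → back edge
Back edge closes the cycle 6 → 10 → 5 → 3 → 2 → 6; its vertices are {2, 3, 5, 6, 10}.

2, 3, 5, 6, 10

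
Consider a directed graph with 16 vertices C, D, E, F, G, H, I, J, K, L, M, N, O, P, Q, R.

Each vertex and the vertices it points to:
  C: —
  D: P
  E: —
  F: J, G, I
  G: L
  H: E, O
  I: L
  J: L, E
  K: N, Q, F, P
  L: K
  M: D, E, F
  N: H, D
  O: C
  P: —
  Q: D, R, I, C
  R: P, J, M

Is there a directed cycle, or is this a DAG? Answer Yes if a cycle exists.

Yes

DFS with white/gray/black marking, starting from L:
L gray
  K gray
    N gray
      H gray
        E gray
        E black
        O gray
          C gray
          C black
        O black
      H black
      D gray
        P gray
        P black
      D black
    N black
    Q gray
      Q→D: D black — skip
      R gray
        R→P: P black — skip
        J gray
          J→L: L is gray → back edge
Back edge found, so a cycle exists: L → K → Q → R → J → L.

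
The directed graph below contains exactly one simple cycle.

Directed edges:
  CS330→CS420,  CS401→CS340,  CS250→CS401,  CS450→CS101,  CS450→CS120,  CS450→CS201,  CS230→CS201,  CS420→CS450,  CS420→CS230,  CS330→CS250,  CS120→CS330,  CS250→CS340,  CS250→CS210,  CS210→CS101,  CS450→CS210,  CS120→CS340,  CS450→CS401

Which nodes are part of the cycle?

CS120, CS330, CS420, CS450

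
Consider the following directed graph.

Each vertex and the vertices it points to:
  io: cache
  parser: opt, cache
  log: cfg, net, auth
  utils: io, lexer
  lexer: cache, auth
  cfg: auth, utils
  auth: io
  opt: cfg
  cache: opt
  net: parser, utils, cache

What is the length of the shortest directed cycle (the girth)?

For each vertex v, BFS finds the shortest path from v back to v.
The shortest such closed walk is cfg → utils → io → cache → opt → cfg, length 5.

5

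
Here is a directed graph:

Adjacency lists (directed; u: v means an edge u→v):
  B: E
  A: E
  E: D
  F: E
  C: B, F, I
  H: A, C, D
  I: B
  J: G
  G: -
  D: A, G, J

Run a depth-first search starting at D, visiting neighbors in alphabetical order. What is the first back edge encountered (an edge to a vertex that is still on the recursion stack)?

E→D

DFS from D (visiting neighbors in alphabetical order); mark gray on enter, black on exit:
D gray
  A gray
    E gray
      E→D: D is gray → back edge
First back edge: E → D.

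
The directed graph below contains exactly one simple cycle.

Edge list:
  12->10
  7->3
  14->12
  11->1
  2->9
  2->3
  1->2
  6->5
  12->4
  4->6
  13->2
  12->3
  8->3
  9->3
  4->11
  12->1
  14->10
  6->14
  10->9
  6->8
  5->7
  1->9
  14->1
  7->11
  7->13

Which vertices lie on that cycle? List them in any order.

DFS with gray/black marking from 4:
4 gray
  6 gray
    5 gray
      7 gray
        13 gray
          2 gray
            3 gray
            3 black
            9 gray
              9→3: 3 black — skip
            9 black
          2 black
        13 black
        7→3: 3 black — skip
        11 gray
          1 gray
            1→9: 9 black — skip
            1→2: 2 black — skip
          1 black
        11 black
      7 black
    5 black
    8 gray
      8→3: 3 black — skip
    8 black
    14 gray
      12 gray
        12→1: 1 black — skip
        12→3: 3 black — skip
        10 gray
          10→9: 9 black — skip
        10 black
        12→4: 4 is gray → back edge
Back edge closes the cycle 4 → 6 → 14 → 12 → 4; its vertices are {4, 6, 12, 14}.

4, 6, 12, 14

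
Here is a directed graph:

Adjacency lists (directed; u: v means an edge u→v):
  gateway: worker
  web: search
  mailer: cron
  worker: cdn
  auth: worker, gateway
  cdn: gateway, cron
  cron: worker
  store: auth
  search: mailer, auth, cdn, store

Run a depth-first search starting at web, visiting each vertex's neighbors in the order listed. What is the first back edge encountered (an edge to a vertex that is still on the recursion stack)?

DFS from web (visiting each vertex's neighbors in the order listed); mark gray on enter, black on exit:
web gray
  search gray
    mailer gray
      cron gray
        worker gray
          cdn gray
            gateway gray
              gateway→worker: worker is gray → back edge
First back edge: gateway → worker.

gateway→worker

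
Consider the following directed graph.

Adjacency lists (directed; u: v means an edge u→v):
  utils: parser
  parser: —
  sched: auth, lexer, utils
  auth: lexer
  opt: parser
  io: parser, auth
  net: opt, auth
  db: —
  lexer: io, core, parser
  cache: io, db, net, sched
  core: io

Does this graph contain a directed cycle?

DFS with white/gray/black marking, starting from sched:
sched gray
  auth gray
    lexer gray
      io gray
        parser gray
        parser black
        io→auth: auth is gray → back edge
Back edge found, so a cycle exists: auth → lexer → io → auth.

Yes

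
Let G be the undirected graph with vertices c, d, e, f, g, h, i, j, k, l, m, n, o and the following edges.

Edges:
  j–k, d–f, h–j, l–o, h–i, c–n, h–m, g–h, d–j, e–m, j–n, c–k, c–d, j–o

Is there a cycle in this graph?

Yes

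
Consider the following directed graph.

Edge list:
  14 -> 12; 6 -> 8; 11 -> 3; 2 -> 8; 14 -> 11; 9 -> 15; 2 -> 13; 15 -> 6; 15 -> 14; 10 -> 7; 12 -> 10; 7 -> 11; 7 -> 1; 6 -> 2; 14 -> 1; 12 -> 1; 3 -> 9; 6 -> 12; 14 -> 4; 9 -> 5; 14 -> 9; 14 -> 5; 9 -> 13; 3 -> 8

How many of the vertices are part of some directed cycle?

9

A vertex is on a directed cycle iff it belongs to a strongly connected component of size ≥ 2 (or has a self-loop).
The vertices on cycles are {3, 6, 7, 9, 10, 11, 12, 14, 15} — 9 in total.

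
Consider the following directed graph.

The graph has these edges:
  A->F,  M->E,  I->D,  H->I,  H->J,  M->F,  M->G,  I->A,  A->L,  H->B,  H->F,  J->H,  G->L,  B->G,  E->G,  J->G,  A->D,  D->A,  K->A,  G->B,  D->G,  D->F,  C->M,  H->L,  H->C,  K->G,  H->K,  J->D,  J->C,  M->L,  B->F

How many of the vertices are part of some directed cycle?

6

A vertex is on a directed cycle iff it belongs to a strongly connected component of size ≥ 2 (or has a self-loop).
The vertices on cycles are {A, B, D, G, H, J} — 6 in total.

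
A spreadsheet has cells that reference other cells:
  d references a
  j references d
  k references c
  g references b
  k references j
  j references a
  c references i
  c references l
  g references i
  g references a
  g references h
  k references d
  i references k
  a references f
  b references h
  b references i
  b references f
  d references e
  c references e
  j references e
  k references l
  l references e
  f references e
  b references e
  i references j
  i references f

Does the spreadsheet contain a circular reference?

Yes

DFS with white/gray/black marking, starting from l:
l gray
  e gray
  e black
l black
a gray
  f gray
    f→e: e black — skip
  f black
a black
b gray
  b→e: e black — skip
  b→f: f black — skip
  i gray
    k gray
      k→l: l black — skip
      d gray
        d→a: a black — skip
        d→e: e black — skip
      d black
      j gray
        j→d: d black — skip
        j→a: a black — skip
        j→e: e black — skip
      j black
      c gray
        c→e: e black — skip
        c→i: i is gray → back edge
Back edge found, so a cycle exists: i → k → c → i.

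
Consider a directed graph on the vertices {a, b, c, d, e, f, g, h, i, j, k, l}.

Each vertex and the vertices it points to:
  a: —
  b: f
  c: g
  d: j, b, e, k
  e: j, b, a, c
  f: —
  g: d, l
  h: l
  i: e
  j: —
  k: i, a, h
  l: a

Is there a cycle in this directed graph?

DFS with white/gray/black marking, starting from e:
e gray
  j gray
  j black
  b gray
    f gray
    f black
  b black
  a gray
  a black
  c gray
    g gray
      d gray
        d→j: j black — skip
        d→b: b black — skip
        d→e: e is gray → back edge
Back edge found, so a cycle exists: e → c → g → d → e.

Yes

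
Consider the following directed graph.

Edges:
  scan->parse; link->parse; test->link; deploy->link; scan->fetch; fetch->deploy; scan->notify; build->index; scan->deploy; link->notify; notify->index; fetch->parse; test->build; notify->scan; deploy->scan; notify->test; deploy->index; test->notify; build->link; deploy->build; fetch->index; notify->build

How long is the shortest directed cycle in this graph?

2

For each vertex v, BFS finds the shortest path from v back to v.
The shortest such closed walk is notify → scan → notify, length 2.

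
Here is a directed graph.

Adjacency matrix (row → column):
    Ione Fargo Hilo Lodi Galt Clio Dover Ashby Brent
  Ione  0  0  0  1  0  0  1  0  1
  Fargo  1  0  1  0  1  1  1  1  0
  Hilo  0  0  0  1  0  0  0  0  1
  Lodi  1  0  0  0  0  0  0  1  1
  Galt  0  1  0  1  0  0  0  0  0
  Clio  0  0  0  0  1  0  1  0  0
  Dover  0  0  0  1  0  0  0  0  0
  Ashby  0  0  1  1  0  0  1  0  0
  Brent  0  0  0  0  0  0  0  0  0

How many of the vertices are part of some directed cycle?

8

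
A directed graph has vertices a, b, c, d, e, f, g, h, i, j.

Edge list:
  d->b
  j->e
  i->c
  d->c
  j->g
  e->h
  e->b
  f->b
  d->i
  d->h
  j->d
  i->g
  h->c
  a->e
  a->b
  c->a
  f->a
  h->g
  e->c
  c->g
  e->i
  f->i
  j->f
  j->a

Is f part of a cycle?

f lies on a cycle iff there is a path from f back to itself.
Exploring from f, it never reaches itself; equivalently, its strongly connected component is a singleton.

No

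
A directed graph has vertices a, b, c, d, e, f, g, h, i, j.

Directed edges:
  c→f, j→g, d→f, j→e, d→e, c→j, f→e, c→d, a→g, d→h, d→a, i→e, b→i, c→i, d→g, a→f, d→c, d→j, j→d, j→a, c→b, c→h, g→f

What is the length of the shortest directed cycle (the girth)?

For each vertex v, BFS finds the shortest path from v back to v.
The shortest such closed walk is d → c → d, length 2.

2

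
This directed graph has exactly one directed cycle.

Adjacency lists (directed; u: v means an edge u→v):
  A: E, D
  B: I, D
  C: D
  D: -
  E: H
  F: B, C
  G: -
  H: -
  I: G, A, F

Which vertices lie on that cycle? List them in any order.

DFS with gray/black marking from I:
I gray
  G gray
  G black
  A gray
    E gray
      H gray
      H black
    E black
    D gray
    D black
  A black
  F gray
    B gray
      B→I: I is gray → back edge
Back edge closes the cycle I → F → B → I; its vertices are {B, F, I}.

B, F, I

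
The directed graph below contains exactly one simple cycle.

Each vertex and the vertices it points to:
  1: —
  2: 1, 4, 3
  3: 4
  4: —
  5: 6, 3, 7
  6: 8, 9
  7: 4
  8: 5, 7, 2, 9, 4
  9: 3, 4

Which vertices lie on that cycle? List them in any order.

DFS with gray/black marking from 8:
8 gray
  5 gray
    6 gray
      6→8: 8 is gray → back edge
Back edge closes the cycle 8 → 5 → 6 → 8; its vertices are {5, 6, 8}.

5, 6, 8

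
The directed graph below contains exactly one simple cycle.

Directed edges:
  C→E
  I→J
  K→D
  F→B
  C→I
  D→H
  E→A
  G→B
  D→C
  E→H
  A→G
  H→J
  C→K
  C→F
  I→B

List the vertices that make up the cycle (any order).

C, D, K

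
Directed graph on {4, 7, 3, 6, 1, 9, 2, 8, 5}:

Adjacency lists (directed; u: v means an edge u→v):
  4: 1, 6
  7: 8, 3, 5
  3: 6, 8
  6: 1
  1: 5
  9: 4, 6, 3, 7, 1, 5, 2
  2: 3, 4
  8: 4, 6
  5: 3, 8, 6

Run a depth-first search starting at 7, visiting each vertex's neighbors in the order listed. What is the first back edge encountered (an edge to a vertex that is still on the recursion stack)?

DFS from 7 (visiting each vertex's neighbors in the order listed); mark gray on enter, black on exit:
7 gray
  8 gray
    4 gray
      1 gray
        5 gray
          3 gray
            6 gray
              6→1: 1 is gray → back edge
First back edge: 6 → 1.

6->1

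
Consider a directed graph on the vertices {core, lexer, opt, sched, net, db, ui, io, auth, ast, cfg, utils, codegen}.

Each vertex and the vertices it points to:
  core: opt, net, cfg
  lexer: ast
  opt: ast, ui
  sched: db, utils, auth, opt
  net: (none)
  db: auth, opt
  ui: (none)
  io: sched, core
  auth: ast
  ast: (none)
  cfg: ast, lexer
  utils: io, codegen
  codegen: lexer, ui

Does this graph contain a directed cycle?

DFS with white/gray/black marking, starting from ast:
ast gray
ast black
core gray
  opt gray
    opt→ast: ast black — skip
    ui gray
    ui black
  opt black
  net gray
  net black
  cfg gray
    cfg→ast: ast black — skip
    lexer gray
      lexer→ast: ast black — skip
    lexer black
  cfg black
core black
sched gray
  db gray
    auth gray
      auth→ast: ast black — skip
    auth black
    db→opt: opt black — skip
  db black
  utils gray
    io gray
      io→sched: sched is gray → back edge
Back edge found, so a cycle exists: sched → utils → io → sched.

Yes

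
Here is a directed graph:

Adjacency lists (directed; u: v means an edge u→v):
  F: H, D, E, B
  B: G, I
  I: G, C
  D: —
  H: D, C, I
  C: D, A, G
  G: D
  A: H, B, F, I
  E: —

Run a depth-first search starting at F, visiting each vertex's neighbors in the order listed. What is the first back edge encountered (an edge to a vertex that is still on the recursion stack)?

DFS from F (visiting each vertex's neighbors in the order listed); mark gray on enter, black on exit:
F gray
  H gray
    D gray
    D black
    C gray
      C→D: D black — skip
      A gray
        A→H: H is gray → back edge
First back edge: A → H.

A->H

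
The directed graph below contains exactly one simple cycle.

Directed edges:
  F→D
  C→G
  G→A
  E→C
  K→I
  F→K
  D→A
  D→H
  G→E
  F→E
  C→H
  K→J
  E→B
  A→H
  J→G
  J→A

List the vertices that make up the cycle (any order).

C, E, G

DFS with gray/black marking from E:
E gray
  B gray
  B black
  C gray
    G gray
      G→E: E is gray → back edge
Back edge closes the cycle E → C → G → E; its vertices are {C, E, G}.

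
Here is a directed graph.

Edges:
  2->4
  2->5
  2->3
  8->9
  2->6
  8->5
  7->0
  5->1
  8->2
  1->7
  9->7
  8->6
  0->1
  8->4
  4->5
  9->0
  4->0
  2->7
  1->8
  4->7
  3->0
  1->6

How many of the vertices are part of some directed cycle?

9

A vertex is on a directed cycle iff it belongs to a strongly connected component of size ≥ 2 (or has a self-loop).
The vertices on cycles are {0, 1, 2, 3, 4, 5, 7, 8, 9} — 9 in total.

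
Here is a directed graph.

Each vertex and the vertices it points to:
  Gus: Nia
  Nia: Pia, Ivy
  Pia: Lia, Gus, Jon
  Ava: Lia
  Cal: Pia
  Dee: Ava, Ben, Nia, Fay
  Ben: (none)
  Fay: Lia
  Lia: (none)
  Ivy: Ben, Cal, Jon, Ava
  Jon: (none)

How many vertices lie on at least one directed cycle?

5

A vertex is on a directed cycle iff it belongs to a strongly connected component of size ≥ 2 (or has a self-loop).
The vertices on cycles are {Cal, Gus, Ivy, Nia, Pia} — 5 in total.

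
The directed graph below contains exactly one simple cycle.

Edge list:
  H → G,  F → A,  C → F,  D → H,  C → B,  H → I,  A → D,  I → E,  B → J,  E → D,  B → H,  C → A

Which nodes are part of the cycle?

D, E, H, I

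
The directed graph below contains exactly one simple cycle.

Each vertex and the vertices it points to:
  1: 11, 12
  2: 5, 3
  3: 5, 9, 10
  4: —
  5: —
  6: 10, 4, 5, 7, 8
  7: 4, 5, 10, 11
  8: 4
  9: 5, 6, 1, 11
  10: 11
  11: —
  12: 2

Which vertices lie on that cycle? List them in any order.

DFS with gray/black marking from 9:
9 gray
  5 gray
  5 black
  6 gray
    10 gray
      11 gray
      11 black
    10 black
    4 gray
    4 black
    6→5: 5 black — skip
    7 gray
      7→4: 4 black — skip
      7→5: 5 black — skip
      7→10: 10 black — skip
      7→11: 11 black — skip
    7 black
    8 gray
      8→4: 4 black — skip
    8 black
  6 black
  1 gray
    1→11: 11 black — skip
    12 gray
      2 gray
        2→5: 5 black — skip
        3 gray
          3→5: 5 black — skip
          3→9: 9 is gray → back edge
Back edge closes the cycle 9 → 1 → 12 → 2 → 3 → 9; its vertices are {1, 2, 3, 9, 12}.

1, 2, 3, 9, 12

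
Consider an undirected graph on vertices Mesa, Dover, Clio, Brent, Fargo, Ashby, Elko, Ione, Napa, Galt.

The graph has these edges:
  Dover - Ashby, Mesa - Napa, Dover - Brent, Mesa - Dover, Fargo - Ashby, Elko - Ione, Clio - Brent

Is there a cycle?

DFS, tracking each vertex's parent; an edge to a visited non-parent vertex closes a cycle.
Start from Mesa:
visit Mesa (parent –)
  visit Napa (parent Mesa)
    Napa–Mesa: parent, skip
  visit Dover (parent Mesa)
    Dover–Mesa: parent, skip
    visit Ashby (parent Dover)
      visit Fargo (parent Ashby)
        Fargo–Ashby: parent, skip
      Ashby–Dover: parent, skip
    visit Brent (parent Dover)
      visit Clio (parent Brent)
        Clio–Brent: parent, skip
      Brent–Dover: parent, skip
visit Elko (parent –)
  visit Ione (parent Elko)
    Ione–Elko: parent, skip
visit Galt (parent –)
No non-parent visited neighbor found — the graph is a forest.

No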